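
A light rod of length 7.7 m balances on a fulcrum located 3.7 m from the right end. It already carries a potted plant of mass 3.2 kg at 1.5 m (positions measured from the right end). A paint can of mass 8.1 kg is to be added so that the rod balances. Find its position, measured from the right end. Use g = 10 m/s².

x ≈ 4.57 m from the right end

About the fulcrum (at 3.7 m from the right end):
Potted plant: 3.2 × 10 = 32 N down at 1.5 m → arm 2.2 m, τ = 32 × 2.2 = 70.4 N·m clockwise.
Net moment of existing loads = 70.4 N·m clockwise.
The paint can weighs 8.1 × 10 = 81 N and must supply an equal counterclockwise moment, so its lever arm about the fulcrum is 70.4 / 81 = 0.869 m.
That puts it at 3.7 + 0.869 = 4.57 m from the right end.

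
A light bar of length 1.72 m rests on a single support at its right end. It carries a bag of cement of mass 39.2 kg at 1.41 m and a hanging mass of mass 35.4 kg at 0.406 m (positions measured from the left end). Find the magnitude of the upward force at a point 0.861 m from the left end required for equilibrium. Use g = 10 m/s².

F ≈ 683 N

Choose the right end as the axis so the unknown pivot reaction has zero arm there.
Bag of cement: 39.2 × 10 = 392 N down at 1.41 m → arm 0.31 m, τ = 392 × 0.31 = 121.5 N·m counterclockwise.
Hanging mass: 35.4 × 10 = 354 N down at 0.406 m → arm 1.314 m, τ = 354 × 1.314 = 465.2 N·m counterclockwise.
Net moment of the loads = 586.7 N·m counterclockwise.
The upward force F acts at a point 0.861 m from the left end, arm 0.859 m, giving F × 0.859 clockwise.
Στ = 0 ⇒ F × 0.859 = 586.7 ⇒ F = 586.7 / 0.859 = 683 N.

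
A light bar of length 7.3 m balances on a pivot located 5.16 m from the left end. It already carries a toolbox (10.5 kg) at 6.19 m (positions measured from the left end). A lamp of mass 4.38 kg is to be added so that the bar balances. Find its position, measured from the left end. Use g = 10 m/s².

x ≈ 2.69 m from the left end

Taking torques about the pivot (at 5.16 m from the left end):
Toolbox: 10.5 × 10 = 105 N down at 6.19 m → arm 1.03 m, τ = 105 × 1.03 = 108.2 N·m clockwise.
Net moment of existing loads = 108.2 N·m clockwise.
The lamp weighs 4.38 × 10 = 43.8 N and must supply an equal counterclockwise moment, so its lever arm about the pivot is 108.2 / 43.8 = 2.47 m.
That puts it at 5.16 − 2.47 = 2.69 m from the left end.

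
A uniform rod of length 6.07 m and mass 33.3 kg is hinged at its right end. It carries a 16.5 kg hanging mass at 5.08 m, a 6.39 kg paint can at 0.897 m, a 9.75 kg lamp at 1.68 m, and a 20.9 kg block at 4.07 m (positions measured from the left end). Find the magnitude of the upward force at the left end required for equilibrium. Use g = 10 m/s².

Sum moments about the right end (the unknown pivot reaction has zero arm there).
Beam weight: 33.3 × 10 = 333 N down at 3.035 m → arm 3.035 m, τ = 333 × 3.035 = 1011 N·m counterclockwise.
Hanging mass: 16.5 × 10 = 165 N down at 5.08 m → arm 0.99 m, τ = 165 × 0.99 = 163.3 N·m counterclockwise.
Paint can: 6.39 × 10 = 63.9 N down at 0.897 m → arm 5.173 m, τ = 63.9 × 5.173 = 330.6 N·m counterclockwise.
Lamp: 9.75 × 10 = 97.5 N down at 1.68 m → arm 4.39 m, τ = 97.5 × 4.39 = 428 N·m counterclockwise.
Block: 20.9 × 10 = 209 N down at 4.07 m → arm 2 m, τ = 209 × 2 = 418 N·m counterclockwise.
Net moment of the loads = 2351 N·m counterclockwise.
The upward force F acts at the left end, arm 6.07 m, giving F × 6.07 clockwise.
Balancing moments: F × 6.07 = 2351, giving F = 2351 / 6.07 = 387 N.

F ≈ 387 N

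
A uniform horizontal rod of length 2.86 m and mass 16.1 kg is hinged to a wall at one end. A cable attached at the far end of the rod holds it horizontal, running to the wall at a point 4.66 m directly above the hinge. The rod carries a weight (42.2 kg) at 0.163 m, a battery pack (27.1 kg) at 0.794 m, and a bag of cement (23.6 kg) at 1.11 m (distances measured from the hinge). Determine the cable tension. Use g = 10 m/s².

Take moments about the hinge.
Beam weight: 16.1 × 10 = 161 N down at 1.43 m → arm 1.43 m, τ = 161 × 1.43 = 230.2 N·m clockwise.
Weight: 42.2 × 10 = 422 N down at 0.163 m → arm 0.163 m, τ = 422 × 0.163 = 68.79 N·m clockwise.
Battery pack: 27.1 × 10 = 271 N down at 0.794 m → arm 0.794 m, τ = 271 × 0.794 = 215.2 N·m clockwise.
Bag of cement: 23.6 × 10 = 236 N down at 1.11 m → arm 1.11 m, τ = 236 × 1.11 = 262 N·m clockwise.
Total clockwise load moment = 776.2 N·m.
The cable tension T acts at 2.86 m; only its component perpendicular to the rod, T sinθ, produces torque. sinθ = h/√(h²+d²) = 4.66/√(4.66²+2.86²) = 0.8523.
For rotational equilibrium, T × 2.86 × 0.8523 = 776.2, so T = 776.2 / 2.438 = 318 N.

T ≈ 318 N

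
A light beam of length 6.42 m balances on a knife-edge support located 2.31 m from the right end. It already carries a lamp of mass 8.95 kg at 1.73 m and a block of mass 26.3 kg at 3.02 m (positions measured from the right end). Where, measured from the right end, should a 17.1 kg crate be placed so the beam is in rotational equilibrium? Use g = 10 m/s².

x ≈ 1.52 m from the right end

Taking torques about the knife-edge support (at 2.31 m from the right end):
Lamp: 8.95 × 10 = 89.5 N down at 1.73 m → arm 0.58 m, τ = 89.5 × 0.58 = 51.91 N·m clockwise.
Block: 26.3 × 10 = 263 N down at 3.02 m → arm 0.71 m, τ = 263 × 0.71 = 186.7 N·m counterclockwise.
Net moment of existing loads = 134.8 N·m counterclockwise.
The crate weighs 17.1 × 10 = 171 N and must supply an equal clockwise moment, so its lever arm about the knife-edge support is 134.8 / 171 = 0.788 m.
That puts it at 2.31 − 0.788 = 1.52 m from the right end.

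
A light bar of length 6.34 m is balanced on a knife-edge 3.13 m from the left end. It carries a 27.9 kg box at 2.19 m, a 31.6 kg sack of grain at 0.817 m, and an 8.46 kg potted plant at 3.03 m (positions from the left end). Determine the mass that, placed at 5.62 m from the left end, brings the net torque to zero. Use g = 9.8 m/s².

Choose the knife-edge (at 3.13 m from the left end) as the axis so the support reaction has zero arm there.
Box: 27.9 × 9.8 = 273.4 N down at 2.19 m → arm 0.94 m, τ = 273.4 × 0.94 = 257 N·m counterclockwise.
Sack of grain: 31.6 × 9.8 = 309.7 N down at 0.817 m → arm 2.313 m, τ = 309.7 × 2.313 = 716.3 N·m counterclockwise.
Potted plant: 8.46 × 9.8 = 82.91 N down at 3.03 m → arm 0.1 m, τ = 82.91 × 0.1 = 8.291 N·m counterclockwise.
Net moment of known loads = 981.6 N·m counterclockwise.
An unknown mass m at 5.62 m has arm 2.49 m; its moment is m·g·2.49 clockwise.
Στ = 0 ⇒ m × 9.8 × 2.49 = 981.6 ⇒ m = 981.6 / (9.8 × 2.49) = 40.2 kg.

m ≈ 40.2 kg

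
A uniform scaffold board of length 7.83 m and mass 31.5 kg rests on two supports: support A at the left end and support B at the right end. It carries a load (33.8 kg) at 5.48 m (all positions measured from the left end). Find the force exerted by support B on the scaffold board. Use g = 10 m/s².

Choose support A as the axis so its reaction then has zero moment arm.
Beam weight: 31.5 × 10 = 315 N down at 3.915 m → arm 3.915 m, τ = 315 × 3.915 = 1233 N·m clockwise.
Load: 33.8 × 10 = 338 N down at 5.48 m → arm 5.48 m, τ = 338 × 5.48 = 1852 N·m clockwise.
Net load moment about support A = 3085 N·m clockwise.
Reaction R at support B is upward at 7.83 m, arm 7.83 m → moment R × 7.83 counterclockwise.
Setting net torque to zero: R × 7.83 = 3085 → R = 394 N.

R_B ≈ 394 N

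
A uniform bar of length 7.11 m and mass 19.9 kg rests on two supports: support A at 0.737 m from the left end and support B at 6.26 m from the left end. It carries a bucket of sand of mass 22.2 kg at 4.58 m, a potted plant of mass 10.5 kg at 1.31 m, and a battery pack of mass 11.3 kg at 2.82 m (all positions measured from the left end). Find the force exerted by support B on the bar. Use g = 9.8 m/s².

R_B ≈ 303 N

Sum moments about support A (its reaction then has zero moment arm).
Beam weight: 19.9 × 9.8 = 195 N down at 3.555 m → arm 2.818 m, τ = 195 × 2.818 = 549.5 N·m clockwise.
Bucket of sand: 22.2 × 9.8 = 217.6 N down at 4.58 m → arm 3.843 m, τ = 217.6 × 3.843 = 836.2 N·m clockwise.
Potted plant: 10.5 × 9.8 = 102.9 N down at 1.31 m → arm 0.573 m, τ = 102.9 × 0.573 = 58.96 N·m clockwise.
Battery pack: 11.3 × 9.8 = 110.7 N down at 2.82 m → arm 2.083 m, τ = 110.7 × 2.083 = 230.6 N·m clockwise.
Net load moment about support A = 1675 N·m clockwise.
Reaction R at support B is upward at 6.26 m, arm 5.523 m → moment R × 5.523 counterclockwise.
Balancing moments: R × 5.523 = 1675, giving R = 303 N.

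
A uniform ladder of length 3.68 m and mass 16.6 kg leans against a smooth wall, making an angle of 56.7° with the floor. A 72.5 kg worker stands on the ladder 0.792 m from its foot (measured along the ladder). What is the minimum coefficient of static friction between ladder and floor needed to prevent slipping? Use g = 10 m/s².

μ_min ≈ 0.176

Taking torques about the foot of the ladder:
Ladder weight 16.6×10 = 166 N acts at 1.84 m along the ladder; its horizontal arm is 1.84·cos56.7° = 1.01 m → τ = 167.7 N·m clockwise.
Worker: 72.5×10 = 725 N at 0.792 m → arm 0.4348 m → τ = 315.2 N·m clockwise.
Wall normal N acts horizontally at the top; its moment arm is the height L sinθ = 3.68·sin56.7° = 3.076 m, counterclockwise.
For rotational equilibrium, N × 3.076 = 482.9, so N = 157 N.
ΣFx = 0 ⇒ f = N_wall = 157 N. ΣFy = 0 ⇒ N_floor = 891 N.
μ_min = f / N_floor = 157 / 891 = 0.176.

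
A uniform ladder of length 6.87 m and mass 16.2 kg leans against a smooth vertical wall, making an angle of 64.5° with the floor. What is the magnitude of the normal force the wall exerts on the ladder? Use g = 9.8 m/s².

N_wall ≈ 37.9 N

Taking torques about the foot of the ladder:
Ladder weight 16.2×9.8 = 158.8 N acts at 3.435 m along the ladder; its horizontal arm is 3.435·cos64.5° = 1.479 m → τ = 234.9 N·m clockwise.
Wall normal N acts horizontally at the top; its moment arm is the height L sinθ = 6.87·sin64.5° = 6.201 m, counterclockwise.
Balancing moments: N × 6.201 = 234.9, giving N = 37.9 N.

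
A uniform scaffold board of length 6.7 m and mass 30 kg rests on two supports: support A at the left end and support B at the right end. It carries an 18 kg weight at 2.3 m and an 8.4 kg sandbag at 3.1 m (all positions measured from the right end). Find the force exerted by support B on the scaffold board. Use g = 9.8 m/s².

R_B ≈ 307 N

Taking torques about support A:
Beam weight: 30 × 9.8 = 294 N down at 3.35 m → arm 3.35 m, τ = 294 × 3.35 = 984.9 N·m clockwise.
Weight: 18 × 9.8 = 176.4 N down at 2.3 m → arm 4.4 m, τ = 176.4 × 4.4 = 776.2 N·m clockwise.
Sandbag: 8.4 × 9.8 = 82.32 N down at 3.1 m → arm 3.6 m, τ = 82.32 × 3.6 = 296.4 N·m clockwise.
Net load moment about support A = 2058 N·m clockwise.
Reaction R at support B is upward at 0 m, arm 6.7 m → moment R × 6.7 counterclockwise.
Setting net torque to zero: R × 6.7 = 2058 → R = 307 N.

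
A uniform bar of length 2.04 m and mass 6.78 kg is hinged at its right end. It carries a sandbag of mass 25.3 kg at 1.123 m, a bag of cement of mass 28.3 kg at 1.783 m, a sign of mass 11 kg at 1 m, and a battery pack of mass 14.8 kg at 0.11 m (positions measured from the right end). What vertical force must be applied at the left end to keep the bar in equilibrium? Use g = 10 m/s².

Take moments about the right end.
Beam weight: 6.78 × 10 = 67.8 N down at 1.02 m → arm 1.02 m, τ = 67.8 × 1.02 = 69.16 N·m counterclockwise.
Sandbag: 25.3 × 10 = 253 N down at 1.123 m → arm 1.123 m, τ = 253 × 1.123 = 284.1 N·m counterclockwise.
Bag of cement: 28.3 × 10 = 283 N down at 1.783 m → arm 1.783 m, τ = 283 × 1.783 = 504.6 N·m counterclockwise.
Sign: 11 × 10 = 110 N down at 1 m → arm 1 m, τ = 110 × 1 = 110 N·m counterclockwise.
Battery pack: 14.8 × 10 = 148 N down at 0.11 m → arm 0.11 m, τ = 148 × 0.11 = 16.28 N·m counterclockwise.
Net moment of the loads = 984.1 N·m counterclockwise.
The upward force F acts at the left end, arm 2.04 m, giving F × 2.04 clockwise.
For rotational equilibrium, F × 2.04 = 984.1, so F = 984.1 / 2.04 = 482 N.

F ≈ 482 N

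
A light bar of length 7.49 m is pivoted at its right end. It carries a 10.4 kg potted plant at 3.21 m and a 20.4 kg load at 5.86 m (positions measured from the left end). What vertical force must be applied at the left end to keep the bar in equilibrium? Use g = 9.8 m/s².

F ≈ 102 N

Sum moments about the right end (the unknown pivot reaction has zero arm there).
Potted plant: 10.4 × 9.8 = 101.9 N down at 3.21 m → arm 4.28 m, τ = 101.9 × 4.28 = 436.1 N·m counterclockwise.
Load: 20.4 × 9.8 = 199.9 N down at 5.86 m → arm 1.63 m, τ = 199.9 × 1.63 = 325.8 N·m counterclockwise.
Net moment of the loads = 761.9 N·m counterclockwise.
The upward force F acts at the left end, arm 7.49 m, giving F × 7.49 clockwise.
Στ = 0 ⇒ F × 7.49 = 761.9 ⇒ F = 761.9 / 7.49 = 102 N.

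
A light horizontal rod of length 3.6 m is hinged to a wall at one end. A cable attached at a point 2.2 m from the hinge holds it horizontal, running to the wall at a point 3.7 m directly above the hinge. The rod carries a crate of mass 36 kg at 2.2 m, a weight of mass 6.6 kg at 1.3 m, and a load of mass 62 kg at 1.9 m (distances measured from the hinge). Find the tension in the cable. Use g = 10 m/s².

T ≈ 1090 N

Choose the hinge as the axis so the unknown hinge reaction has zero arm there.
Crate: 36 × 10 = 360 N down at 2.2 m → arm 2.2 m, τ = 360 × 2.2 = 792 N·m clockwise.
Weight: 6.6 × 10 = 66 N down at 1.3 m → arm 1.3 m, τ = 66 × 1.3 = 85.8 N·m clockwise.
Load: 62 × 10 = 620 N down at 1.9 m → arm 1.9 m, τ = 620 × 1.9 = 1178 N·m clockwise.
Total clockwise load moment = 2056 N·m.
The cable tension T acts at 2.2 m; only its component perpendicular to the rod, T sinθ, produces torque. sinθ = h/√(h²+d²) = 3.7/√(3.7²+2.2²) = 0.8595.
Balancing moments: T × 2.2 × 0.8595 = 2056, giving T = 2056 / 1.891 = 1090 N.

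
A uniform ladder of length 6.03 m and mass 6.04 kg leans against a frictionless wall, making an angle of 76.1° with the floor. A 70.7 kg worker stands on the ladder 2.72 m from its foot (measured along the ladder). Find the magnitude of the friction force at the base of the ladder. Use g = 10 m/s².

Sum moments about the foot of the ladder (the floor normal and friction both act there and drop out).
Ladder weight 6.04×10 = 60.4 N acts at 3.015 m along the ladder; its horizontal arm is 3.015·cos76.1° = 0.7243 m → τ = 43.75 N·m clockwise.
Worker: 70.7×10 = 707 N at 2.72 m → arm 0.6534 m → τ = 462 N·m clockwise.
Wall normal N acts horizontally at the top; its moment arm is the height L sinθ = 6.03·sin76.1° = 5.853 m, counterclockwise.
Στ = 0 ⇒ N × 5.853 = 505.8 ⇒ N = 86.4 N.
ΣFx = 0: friction at the foot balances the wall's push, so f = N_wall = 86.4 N.

f ≈ 86.4 N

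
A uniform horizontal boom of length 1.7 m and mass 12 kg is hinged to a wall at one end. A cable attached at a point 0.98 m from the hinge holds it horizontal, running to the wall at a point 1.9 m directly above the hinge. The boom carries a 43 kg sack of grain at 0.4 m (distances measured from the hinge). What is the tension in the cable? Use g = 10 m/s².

T ≈ 315 N

Choose the hinge as the axis so the unknown hinge reaction has zero arm there.
Beam weight: 12 × 10 = 120 N down at 0.85 m → arm 0.85 m, τ = 120 × 0.85 = 102 N·m clockwise.
Sack of grain: 43 × 10 = 430 N down at 0.4 m → arm 0.4 m, τ = 430 × 0.4 = 172 N·m clockwise.
Total clockwise load moment = 274 N·m.
The cable tension T acts at 0.98 m; only its component perpendicular to the boom, T sinθ, produces torque. sinθ = h/√(h²+d²) = 1.9/√(1.9²+0.98²) = 0.8887.
Balancing moments: T × 0.98 × 0.8887 = 274, giving T = 274 / 0.8709 = 315 N.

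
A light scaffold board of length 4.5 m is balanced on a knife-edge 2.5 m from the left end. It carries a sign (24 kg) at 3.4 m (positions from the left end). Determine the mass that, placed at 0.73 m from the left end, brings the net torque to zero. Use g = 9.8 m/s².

m ≈ 12.2 kg

Take moments about the knife-edge (at 2.5 m from the left end).
Sign: 24 × 9.8 = 235.2 N down at 3.4 m → arm 0.9 m, τ = 235.2 × 0.9 = 211.7 N·m clockwise.
Net moment of known loads = 211.7 N·m clockwise.
An unknown mass m at 0.73 m has arm 1.77 m; its moment is m·g·1.77 counterclockwise.
Balancing moments: m × 9.8 × 1.77 = 211.7, giving m = 211.7 / (9.8 × 1.77) = 12.2 kg.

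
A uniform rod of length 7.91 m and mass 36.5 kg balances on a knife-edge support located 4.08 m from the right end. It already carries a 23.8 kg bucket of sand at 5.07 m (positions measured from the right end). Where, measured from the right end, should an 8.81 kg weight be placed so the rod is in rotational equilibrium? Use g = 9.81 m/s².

Choose the knife-edge support (at 4.08 m from the right end) as the axis so the support reaction has zero arm there.
Beam weight: 36.5 × 9.81 = 358.1 N down at 3.955 m → arm 0.125 m, τ = 358.1 × 0.125 = 44.76 N·m clockwise.
Bucket of sand: 23.8 × 9.81 = 233.5 N down at 5.07 m → arm 0.99 m, τ = 233.5 × 0.99 = 231.2 N·m counterclockwise.
Net moment of existing loads = 186.4 N·m counterclockwise.
The weight weighs 8.81 × 9.81 = 86.43 N and must supply an equal clockwise moment, so its lever arm about the knife-edge support is 186.4 / 86.43 = 2.16 m.
That puts it at 4.08 − 2.16 = 1.92 m from the right end.

x ≈ 1.92 m from the right end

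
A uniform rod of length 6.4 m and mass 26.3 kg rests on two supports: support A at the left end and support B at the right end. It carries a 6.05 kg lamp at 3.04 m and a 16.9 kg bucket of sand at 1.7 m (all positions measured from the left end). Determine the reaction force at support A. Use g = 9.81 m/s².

R_A ≈ 282 N

Sum moments about support B (its reaction then has zero moment arm).
Beam weight: 26.3 × 9.81 = 258 N down at 3.2 m → arm 3.2 m, τ = 258 × 3.2 = 825.6 N·m counterclockwise.
Lamp: 6.05 × 9.81 = 59.35 N down at 3.04 m → arm 3.36 m, τ = 59.35 × 3.36 = 199.4 N·m counterclockwise.
Bucket of sand: 16.9 × 9.81 = 165.8 N down at 1.7 m → arm 4.7 m, τ = 165.8 × 4.7 = 779.3 N·m counterclockwise.
Net load moment about support B = 1804 N·m counterclockwise.
Reaction R at support A is upward at 0 m, arm 6.4 m → moment R × 6.4 clockwise.
For rotational equilibrium, R × 6.4 = 1804, so R = 282 N.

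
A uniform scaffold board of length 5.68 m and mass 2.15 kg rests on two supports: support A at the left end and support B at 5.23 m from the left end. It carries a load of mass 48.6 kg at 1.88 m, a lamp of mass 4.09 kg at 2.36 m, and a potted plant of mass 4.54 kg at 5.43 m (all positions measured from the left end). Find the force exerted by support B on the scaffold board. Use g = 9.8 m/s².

R_B ≈ 247 N

Taking torques about support A:
Beam weight: 2.15 × 9.8 = 21.07 N down at 2.84 m → arm 2.84 m, τ = 21.07 × 2.84 = 59.84 N·m clockwise.
Load: 48.6 × 9.8 = 476.3 N down at 1.88 m → arm 1.88 m, τ = 476.3 × 1.88 = 895.4 N·m clockwise.
Lamp: 4.09 × 9.8 = 40.08 N down at 2.36 m → arm 2.36 m, τ = 40.08 × 2.36 = 94.59 N·m clockwise.
Potted plant: 4.54 × 9.8 = 44.49 N down at 5.43 m → arm 5.43 m, τ = 44.49 × 5.43 = 241.6 N·m clockwise.
Net load moment about support A = 1291 N·m clockwise.
Reaction R at support B is upward at 5.23 m, arm 5.23 m → moment R × 5.23 counterclockwise.
Setting net torque to zero: R × 5.23 = 1291 → R = 247 N.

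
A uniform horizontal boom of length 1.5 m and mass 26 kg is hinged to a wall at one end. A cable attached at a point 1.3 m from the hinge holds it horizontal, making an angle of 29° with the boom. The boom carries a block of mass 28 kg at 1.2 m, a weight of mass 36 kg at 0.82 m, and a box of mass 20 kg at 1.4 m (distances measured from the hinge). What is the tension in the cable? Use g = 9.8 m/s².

T ≈ 1720 N

Take moments about the hinge.
Beam weight: 26 × 9.8 = 254.8 N down at 0.75 m → arm 0.75 m, τ = 254.8 × 0.75 = 191.1 N·m clockwise.
Block: 28 × 9.8 = 274.4 N down at 1.2 m → arm 1.2 m, τ = 274.4 × 1.2 = 329.3 N·m clockwise.
Weight: 36 × 9.8 = 352.8 N down at 0.82 m → arm 0.82 m, τ = 352.8 × 0.82 = 289.3 N·m clockwise.
Box: 20 × 9.8 = 196 N down at 1.4 m → arm 1.4 m, τ = 196 × 1.4 = 274.4 N·m clockwise.
Total clockwise load moment = 1084 N·m.
The cable tension T acts at 1.3 m; only its component perpendicular to the boom, T sinθ, produces torque. sin 29° = 0.4848.
Balancing moments: T × 1.3 × 0.4848 = 1084, giving T = 1084 / 0.6302 = 1720 N.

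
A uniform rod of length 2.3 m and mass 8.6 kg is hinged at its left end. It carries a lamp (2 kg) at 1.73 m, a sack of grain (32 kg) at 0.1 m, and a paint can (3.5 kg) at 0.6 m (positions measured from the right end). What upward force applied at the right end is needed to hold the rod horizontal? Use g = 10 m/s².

Taking torques about the left end:
Beam weight: 8.6 × 10 = 86 N down at 1.15 m → arm 1.15 m, τ = 86 × 1.15 = 98.9 N·m clockwise.
Lamp: 2 × 10 = 20 N down at 1.73 m → arm 0.57 m, τ = 20 × 0.57 = 11.4 N·m clockwise.
Sack of grain: 32 × 10 = 320 N down at 0.1 m → arm 2.2 m, τ = 320 × 2.2 = 704 N·m clockwise.
Paint can: 3.5 × 10 = 35 N down at 0.6 m → arm 1.7 m, τ = 35 × 1.7 = 59.5 N·m clockwise.
Net moment of the loads = 873.8 N·m clockwise.
The upward force F acts at the right end, arm 2.3 m, giving F × 2.3 counterclockwise.
Balancing moments: F × 2.3 = 873.8, giving F = 873.8 / 2.3 = 380 N.

F ≈ 380 N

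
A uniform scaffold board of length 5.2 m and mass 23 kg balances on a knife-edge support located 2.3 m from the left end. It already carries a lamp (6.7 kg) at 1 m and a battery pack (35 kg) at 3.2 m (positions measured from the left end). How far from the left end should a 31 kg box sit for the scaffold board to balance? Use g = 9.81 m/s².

x ≈ 1.34 m from the left end

Sum moments about the knife-edge support (at 2.3 m from the left end) (the support reaction has zero arm there).
Beam weight: 23 × 9.81 = 225.6 N down at 2.6 m → arm 0.3 m, τ = 225.6 × 0.3 = 67.68 N·m clockwise.
Lamp: 6.7 × 9.81 = 65.73 N down at 1 m → arm 1.3 m, τ = 65.73 × 1.3 = 85.45 N·m counterclockwise.
Battery pack: 35 × 9.81 = 343.4 N down at 3.2 m → arm 0.9 m, τ = 343.4 × 0.9 = 309.1 N·m clockwise.
Net moment of existing loads = 291.3 N·m clockwise.
The box weighs 31 × 9.81 = 304.1 N and must supply an equal counterclockwise moment, so its lever arm about the knife-edge support is 291.3 / 304.1 = 0.958 m.
That puts it at 2.3 − 0.958 = 1.34 m from the left end.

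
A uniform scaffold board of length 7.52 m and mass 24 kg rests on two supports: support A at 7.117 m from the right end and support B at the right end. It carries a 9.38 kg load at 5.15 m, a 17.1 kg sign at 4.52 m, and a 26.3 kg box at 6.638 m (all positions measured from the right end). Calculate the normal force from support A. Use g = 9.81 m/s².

Choose support B as the axis so its reaction then has zero moment arm.
Beam weight: 24 × 9.81 = 235.4 N down at 3.76 m → arm 3.76 m, τ = 235.4 × 3.76 = 885.1 N·m counterclockwise.
Load: 9.38 × 9.81 = 92.02 N down at 5.15 m → arm 5.15 m, τ = 92.02 × 5.15 = 473.9 N·m counterclockwise.
Sign: 17.1 × 9.81 = 167.8 N down at 4.52 m → arm 4.52 m, τ = 167.8 × 4.52 = 758.5 N·m counterclockwise.
Box: 26.3 × 9.81 = 258 N down at 6.638 m → arm 6.638 m, τ = 258 × 6.638 = 1713 N·m counterclockwise.
Net load moment about support B = 3830 N·m counterclockwise.
Reaction R at support A is upward at 7.117 m, arm 7.117 m → moment R × 7.117 clockwise.
Setting net torque to zero: R × 7.117 = 3830 → R = 538 N.

R_A ≈ 538 N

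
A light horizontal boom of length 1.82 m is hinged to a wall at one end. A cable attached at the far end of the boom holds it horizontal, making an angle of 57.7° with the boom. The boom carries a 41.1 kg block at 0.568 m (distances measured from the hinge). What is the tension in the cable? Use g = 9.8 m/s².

T ≈ 149 N

Sum moments about the hinge (the unknown hinge reaction has zero arm there).
Block: 41.1 × 9.8 = 402.8 N down at 0.568 m → arm 0.568 m, τ = 402.8 × 0.568 = 228.8 N·m clockwise.
Total clockwise load moment = 228.8 N·m.
The cable tension T acts at 1.82 m; only its component perpendicular to the boom, T sinθ, produces torque. sin 57.7° = 0.8453.
Setting net torque to zero: T × 1.82 × 0.8453 = 228.8 → T = 228.8 / 1.538 = 149 N.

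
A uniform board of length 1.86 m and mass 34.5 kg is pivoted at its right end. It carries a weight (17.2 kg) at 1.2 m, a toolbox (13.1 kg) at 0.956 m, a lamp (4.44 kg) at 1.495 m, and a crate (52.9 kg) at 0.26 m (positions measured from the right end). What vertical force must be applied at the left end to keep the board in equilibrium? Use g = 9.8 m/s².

Choose the right end as the axis so the unknown pivot reaction has zero arm there.
Beam weight: 34.5 × 9.8 = 338.1 N down at 0.93 m → arm 0.93 m, τ = 338.1 × 0.93 = 314.4 N·m counterclockwise.
Weight: 17.2 × 9.8 = 168.6 N down at 1.2 m → arm 1.2 m, τ = 168.6 × 1.2 = 202.3 N·m counterclockwise.
Toolbox: 13.1 × 9.8 = 128.4 N down at 0.956 m → arm 0.956 m, τ = 128.4 × 0.956 = 122.8 N·m counterclockwise.
Lamp: 4.44 × 9.8 = 43.51 N down at 1.495 m → arm 1.495 m, τ = 43.51 × 1.495 = 65.05 N·m counterclockwise.
Crate: 52.9 × 9.8 = 518.4 N down at 0.26 m → arm 0.26 m, τ = 518.4 × 0.26 = 134.8 N·m counterclockwise.
Net moment of the loads = 839.3 N·m counterclockwise.
The upward force F acts at the left end, arm 1.86 m, giving F × 1.86 clockwise.
Στ = 0 ⇒ F × 1.86 = 839.3 ⇒ F = 839.3 / 1.86 = 451 N.

F ≈ 451 N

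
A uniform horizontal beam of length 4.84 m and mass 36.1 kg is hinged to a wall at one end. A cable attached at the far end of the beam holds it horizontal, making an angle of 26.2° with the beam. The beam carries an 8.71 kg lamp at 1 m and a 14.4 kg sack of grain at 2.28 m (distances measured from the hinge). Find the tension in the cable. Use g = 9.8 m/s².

T ≈ 591 N

Sum moments about the hinge (the unknown hinge reaction has zero arm there).
Beam weight: 36.1 × 9.8 = 353.8 N down at 2.42 m → arm 2.42 m, τ = 353.8 × 2.42 = 856.2 N·m clockwise.
Lamp: 8.71 × 9.8 = 85.36 N down at 1 m → arm 1 m, τ = 85.36 × 1 = 85.36 N·m clockwise.
Sack of grain: 14.4 × 9.8 = 141.1 N down at 2.28 m → arm 2.28 m, τ = 141.1 × 2.28 = 321.7 N·m clockwise.
Total clockwise load moment = 1263 N·m.
The cable tension T acts at 4.84 m; only its component perpendicular to the beam, T sinθ, produces torque. sin 26.2° = 0.4415.
Setting net torque to zero: T × 4.84 × 0.4415 = 1263 → T = 1263 / 2.137 = 591 N.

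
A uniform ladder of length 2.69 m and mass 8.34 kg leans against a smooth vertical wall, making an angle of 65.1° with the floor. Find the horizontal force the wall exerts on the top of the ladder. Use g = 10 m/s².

N_wall ≈ 19.4 N

About the foot of the ladder:
Ladder weight 8.34×10 = 83.4 N acts at 1.345 m along the ladder; its horizontal arm is 1.345·cos65.1° = 0.5663 m → τ = 47.23 N·m clockwise.
Wall normal N acts horizontally at the top; its moment arm is the height L sinθ = 2.69·sin65.1° = 2.44 m, counterclockwise.
Balancing moments: N × 2.44 = 47.23, giving N = 19.4 N.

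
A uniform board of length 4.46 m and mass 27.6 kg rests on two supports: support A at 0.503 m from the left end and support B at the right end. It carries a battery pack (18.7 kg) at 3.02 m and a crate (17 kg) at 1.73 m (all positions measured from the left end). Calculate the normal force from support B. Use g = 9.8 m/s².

Sum moments about support A (its reaction then has zero moment arm).
Beam weight: 27.6 × 9.8 = 270.5 N down at 2.23 m → arm 1.727 m, τ = 270.5 × 1.727 = 467.2 N·m clockwise.
Battery pack: 18.7 × 9.8 = 183.3 N down at 3.02 m → arm 2.517 m, τ = 183.3 × 2.517 = 461.4 N·m clockwise.
Crate: 17 × 9.8 = 166.6 N down at 1.73 m → arm 1.227 m, τ = 166.6 × 1.227 = 204.4 N·m clockwise.
Net load moment about support A = 1133 N·m clockwise.
Reaction R at support B is upward at 4.46 m, arm 3.957 m → moment R × 3.957 counterclockwise.
Setting net torque to zero: R × 3.957 = 1133 → R = 286 N.

R_B ≈ 286 N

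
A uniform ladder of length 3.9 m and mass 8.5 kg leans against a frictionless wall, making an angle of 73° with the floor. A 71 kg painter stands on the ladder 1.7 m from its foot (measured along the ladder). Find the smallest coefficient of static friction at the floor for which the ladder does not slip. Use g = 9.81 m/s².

μ_min ≈ 0.135

About the foot of the ladder:
Ladder weight 8.5×9.81 = 83.39 N acts at 1.95 m along the ladder; its horizontal arm is 1.95·cos73° = 0.5701 m → τ = 47.54 N·m clockwise.
Painter: 71×9.81 = 696.5 N at 1.7 m → arm 0.497 m → τ = 346.2 N·m clockwise.
Wall normal N acts horizontally at the top; its moment arm is the height L sinθ = 3.9·sin73° = 3.73 m, counterclockwise.
Setting net torque to zero: N × 3.73 = 393.7 → N = 105.5 N.
ΣFx = 0 ⇒ f = N_wall = 105.5 N. ΣFy = 0 ⇒ N_floor = 779.9 N.
μ_min = f / N_floor = 105.5 / 779.9 = 0.135.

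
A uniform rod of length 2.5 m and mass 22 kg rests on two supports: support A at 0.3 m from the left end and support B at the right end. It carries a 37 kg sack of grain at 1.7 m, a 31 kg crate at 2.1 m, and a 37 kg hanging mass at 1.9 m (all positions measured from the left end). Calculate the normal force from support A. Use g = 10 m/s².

Take moments about support B.
Beam weight: 22 × 10 = 220 N down at 1.25 m → arm 1.25 m, τ = 220 × 1.25 = 275 N·m counterclockwise.
Sack of grain: 37 × 10 = 370 N down at 1.7 m → arm 0.8 m, τ = 370 × 0.8 = 296 N·m counterclockwise.
Crate: 31 × 10 = 310 N down at 2.1 m → arm 0.4 m, τ = 310 × 0.4 = 124 N·m counterclockwise.
Hanging mass: 37 × 10 = 370 N down at 1.9 m → arm 0.6 m, τ = 370 × 0.6 = 222 N·m counterclockwise.
Net load moment about support B = 917 N·m counterclockwise.
Reaction R at support A is upward at 0.3 m, arm 2.2 m → moment R × 2.2 clockwise.
Setting net torque to zero: R × 2.2 = 917 → R = 417 N.

R_A ≈ 417 N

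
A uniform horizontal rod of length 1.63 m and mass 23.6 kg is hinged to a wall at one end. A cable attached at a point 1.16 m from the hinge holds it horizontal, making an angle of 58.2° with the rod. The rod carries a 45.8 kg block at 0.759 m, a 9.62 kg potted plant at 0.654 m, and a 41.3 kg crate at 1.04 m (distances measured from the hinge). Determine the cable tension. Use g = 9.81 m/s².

T ≈ 1030 N

Sum moments about the hinge (the unknown hinge reaction has zero arm there).
Beam weight: 23.6 × 9.81 = 231.5 N down at 0.815 m → arm 0.815 m, τ = 231.5 × 0.815 = 188.7 N·m clockwise.
Block: 45.8 × 9.81 = 449.3 N down at 0.759 m → arm 0.759 m, τ = 449.3 × 0.759 = 341 N·m clockwise.
Potted plant: 9.62 × 9.81 = 94.37 N down at 0.654 m → arm 0.654 m, τ = 94.37 × 0.654 = 61.72 N·m clockwise.
Crate: 41.3 × 9.81 = 405.2 N down at 1.04 m → arm 1.04 m, τ = 405.2 × 1.04 = 421.4 N·m clockwise.
Total clockwise load moment = 1013 N·m.
The cable tension T acts at 1.16 m; only its component perpendicular to the rod, T sinθ, produces torque. sin 58.2° = 0.8499.
For rotational equilibrium, T × 1.16 × 0.8499 = 1013, so T = 1013 / 0.9859 = 1030 N.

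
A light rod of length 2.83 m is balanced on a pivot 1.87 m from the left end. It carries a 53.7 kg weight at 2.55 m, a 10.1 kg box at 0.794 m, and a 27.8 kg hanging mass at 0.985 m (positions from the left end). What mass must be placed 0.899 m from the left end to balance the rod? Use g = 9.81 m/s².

m ≈ 1.08 kg

Sum moments about the pivot (at 1.87 m from the left end) (the support reaction has zero arm there).
Weight: 53.7 × 9.81 = 526.8 N down at 2.55 m → arm 0.68 m, τ = 526.8 × 0.68 = 358.2 N·m clockwise.
Box: 10.1 × 9.81 = 99.08 N down at 0.794 m → arm 1.076 m, τ = 99.08 × 1.076 = 106.6 N·m counterclockwise.
Hanging mass: 27.8 × 9.81 = 272.7 N down at 0.985 m → arm 0.885 m, τ = 272.7 × 0.885 = 241.3 N·m counterclockwise.
Net moment of known loads = 10.3 N·m clockwise.
An unknown mass m at 0.899 m has arm 0.971 m; its moment is m·g·0.971 counterclockwise.
Setting net torque to zero: m × 9.81 × 0.971 = 10.3 → m = 10.3 / (9.81 × 0.971) = 1.08 kg.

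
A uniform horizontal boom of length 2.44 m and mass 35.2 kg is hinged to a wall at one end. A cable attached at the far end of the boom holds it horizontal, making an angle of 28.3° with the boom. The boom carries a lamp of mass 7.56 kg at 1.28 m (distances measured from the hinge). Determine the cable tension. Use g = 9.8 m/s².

T ≈ 446 N

Choose the hinge as the axis so the unknown hinge reaction has zero arm there.
Beam weight: 35.2 × 9.8 = 345 N down at 1.22 m → arm 1.22 m, τ = 345 × 1.22 = 420.9 N·m clockwise.
Lamp: 7.56 × 9.8 = 74.09 N down at 1.28 m → arm 1.28 m, τ = 74.09 × 1.28 = 94.84 N·m clockwise.
Total clockwise load moment = 515.7 N·m.
The cable tension T acts at 2.44 m; only its component perpendicular to the boom, T sinθ, produces torque. sin 28.3° = 0.4741.
Balancing moments: T × 2.44 × 0.4741 = 515.7, giving T = 515.7 / 1.157 = 446 N.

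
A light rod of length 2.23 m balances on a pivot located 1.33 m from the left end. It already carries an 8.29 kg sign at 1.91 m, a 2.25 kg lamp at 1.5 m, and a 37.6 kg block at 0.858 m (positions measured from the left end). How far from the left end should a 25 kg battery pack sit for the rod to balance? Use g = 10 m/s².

x ≈ 1.83 m from the left end

Take moments about the pivot (at 1.33 m from the left end).
Sign: 8.29 × 10 = 82.9 N down at 1.91 m → arm 0.58 m, τ = 82.9 × 0.58 = 48.08 N·m clockwise.
Lamp: 2.25 × 10 = 22.5 N down at 1.5 m → arm 0.17 m, τ = 22.5 × 0.17 = 3.825 N·m clockwise.
Block: 37.6 × 10 = 376 N down at 0.858 m → arm 0.472 m, τ = 376 × 0.472 = 177.5 N·m counterclockwise.
Net moment of existing loads = 125.6 N·m counterclockwise.
The battery pack weighs 25 × 10 = 250 N and must supply an equal clockwise moment, so its lever arm about the pivot is 125.6 / 250 = 0.502 m.
That puts it at 1.33 + 0.502 = 1.83 m from the left end.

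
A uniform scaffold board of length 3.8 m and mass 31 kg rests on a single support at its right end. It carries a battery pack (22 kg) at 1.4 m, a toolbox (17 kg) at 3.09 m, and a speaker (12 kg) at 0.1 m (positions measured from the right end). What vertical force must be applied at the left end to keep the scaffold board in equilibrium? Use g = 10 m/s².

Take moments about the right end.
Beam weight: 31 × 10 = 310 N down at 1.9 m → arm 1.9 m, τ = 310 × 1.9 = 589 N·m counterclockwise.
Battery pack: 22 × 10 = 220 N down at 1.4 m → arm 1.4 m, τ = 220 × 1.4 = 308 N·m counterclockwise.
Toolbox: 17 × 10 = 170 N down at 3.09 m → arm 3.09 m, τ = 170 × 3.09 = 525.3 N·m counterclockwise.
Speaker: 12 × 10 = 120 N down at 0.1 m → arm 0.1 m, τ = 120 × 0.1 = 12 N·m counterclockwise.
Net moment of the loads = 1434 N·m counterclockwise.
The upward force F acts at the left end, arm 3.8 m, giving F × 3.8 clockwise.
Στ = 0 ⇒ F × 3.8 = 1434 ⇒ F = 1434 / 3.8 = 377 N.

F ≈ 377 N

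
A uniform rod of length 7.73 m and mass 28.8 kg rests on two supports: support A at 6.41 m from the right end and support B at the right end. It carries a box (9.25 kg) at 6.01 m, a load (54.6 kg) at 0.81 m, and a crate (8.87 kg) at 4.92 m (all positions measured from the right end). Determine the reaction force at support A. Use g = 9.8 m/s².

Taking torques about support B:
Beam weight: 28.8 × 9.8 = 282.2 N down at 3.865 m → arm 3.865 m, τ = 282.2 × 3.865 = 1091 N·m counterclockwise.
Box: 9.25 × 9.8 = 90.65 N down at 6.01 m → arm 6.01 m, τ = 90.65 × 6.01 = 544.8 N·m counterclockwise.
Load: 54.6 × 9.8 = 535.1 N down at 0.81 m → arm 0.81 m, τ = 535.1 × 0.81 = 433.4 N·m counterclockwise.
Crate: 8.87 × 9.8 = 86.93 N down at 4.92 m → arm 4.92 m, τ = 86.93 × 4.92 = 427.7 N·m counterclockwise.
Net load moment about support B = 2497 N·m counterclockwise.
Reaction R at support A is upward at 6.41 m, arm 6.41 m → moment R × 6.41 clockwise.
Setting net torque to zero: R × 6.41 = 2497 → R = 390 N.

R_A ≈ 390 N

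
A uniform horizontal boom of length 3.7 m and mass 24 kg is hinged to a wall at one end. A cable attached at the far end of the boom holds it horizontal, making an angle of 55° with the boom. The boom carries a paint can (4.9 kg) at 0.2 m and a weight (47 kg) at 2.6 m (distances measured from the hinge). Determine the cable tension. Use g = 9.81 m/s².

T ≈ 542 N

Choose the hinge as the axis so the unknown hinge reaction has zero arm there.
Beam weight: 24 × 9.81 = 235.4 N down at 1.85 m → arm 1.85 m, τ = 235.4 × 1.85 = 435.5 N·m clockwise.
Paint can: 4.9 × 9.81 = 48.07 N down at 0.2 m → arm 0.2 m, τ = 48.07 × 0.2 = 9.614 N·m clockwise.
Weight: 47 × 9.81 = 461.1 N down at 2.6 m → arm 2.6 m, τ = 461.1 × 2.6 = 1199 N·m clockwise.
Total clockwise load moment = 1644 N·m.
The cable tension T acts at 3.7 m; only its component perpendicular to the boom, T sinθ, produces torque. sin 55° = 0.8192.
For rotational equilibrium, T × 3.7 × 0.8192 = 1644, so T = 1644 / 3.031 = 542 N.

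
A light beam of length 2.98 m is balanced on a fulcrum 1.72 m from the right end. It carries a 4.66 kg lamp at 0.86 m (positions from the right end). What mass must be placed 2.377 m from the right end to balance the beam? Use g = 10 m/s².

Choose the fulcrum (at 1.72 m from the right end) as the axis so the support reaction has zero arm there.
Lamp: 4.66 × 10 = 46.6 N down at 0.86 m → arm 0.86 m, τ = 46.6 × 0.86 = 40.08 N·m clockwise.
Net moment of known loads = 40.08 N·m clockwise.
An unknown mass m at 2.377 m has arm 0.657 m; its moment is m·g·0.657 counterclockwise.
For rotational equilibrium, m × 10 × 0.657 = 40.08, so m = 40.08 / (10 × 0.657) = 6.1 kg.

m ≈ 6.1 kg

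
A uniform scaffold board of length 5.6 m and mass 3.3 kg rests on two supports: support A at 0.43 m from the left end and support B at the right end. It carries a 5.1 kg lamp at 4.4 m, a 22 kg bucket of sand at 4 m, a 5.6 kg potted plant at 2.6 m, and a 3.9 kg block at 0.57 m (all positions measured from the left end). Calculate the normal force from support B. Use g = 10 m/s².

R_B ≈ 231 N

Sum moments about support A (its reaction then has zero moment arm).
Beam weight: 3.3 × 10 = 33 N down at 2.8 m → arm 2.37 m, τ = 33 × 2.37 = 78.21 N·m clockwise.
Lamp: 5.1 × 10 = 51 N down at 4.4 m → arm 3.97 m, τ = 51 × 3.97 = 202.5 N·m clockwise.
Bucket of sand: 22 × 10 = 220 N down at 4 m → arm 3.57 m, τ = 220 × 3.57 = 785.4 N·m clockwise.
Potted plant: 5.6 × 10 = 56 N down at 2.6 m → arm 2.17 m, τ = 56 × 2.17 = 121.5 N·m clockwise.
Block: 3.9 × 10 = 39 N down at 0.57 m → arm 0.14 m, τ = 39 × 0.14 = 5.46 N·m clockwise.
Net load moment about support A = 1193 N·m clockwise.
Reaction R at support B is upward at 5.6 m, arm 5.17 m → moment R × 5.17 counterclockwise.
Balancing moments: R × 5.17 = 1193, giving R = 231 N.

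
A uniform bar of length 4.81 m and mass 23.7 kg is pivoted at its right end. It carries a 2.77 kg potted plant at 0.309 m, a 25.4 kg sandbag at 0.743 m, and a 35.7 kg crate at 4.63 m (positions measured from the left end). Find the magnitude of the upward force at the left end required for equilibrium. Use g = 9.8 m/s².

F ≈ 365 N

About the right end:
Beam weight: 23.7 × 9.8 = 232.3 N down at 2.405 m → arm 2.405 m, τ = 232.3 × 2.405 = 558.7 N·m counterclockwise.
Potted plant: 2.77 × 9.8 = 27.15 N down at 0.309 m → arm 4.501 m, τ = 27.15 × 4.501 = 122.2 N·m counterclockwise.
Sandbag: 25.4 × 9.8 = 248.9 N down at 0.743 m → arm 4.067 m, τ = 248.9 × 4.067 = 1012 N·m counterclockwise.
Crate: 35.7 × 9.8 = 349.9 N down at 4.63 m → arm 0.18 m, τ = 349.9 × 0.18 = 62.98 N·m counterclockwise.
Net moment of the loads = 1756 N·m counterclockwise.
The upward force F acts at the left end, arm 4.81 m, giving F × 4.81 clockwise.
Balancing moments: F × 4.81 = 1756, giving F = 1756 / 4.81 = 365 N.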